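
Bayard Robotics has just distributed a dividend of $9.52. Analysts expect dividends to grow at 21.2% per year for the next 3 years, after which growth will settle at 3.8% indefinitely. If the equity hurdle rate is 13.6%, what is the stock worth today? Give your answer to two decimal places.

$155.01

Two-stage DDM. Project D₁…D_3 at 0.212, terminal growth 0.038, discount at r = 0.136.
D_1 = 11.5382
D_2 = 13.9843
D_3 = 16.9490
Terminal value at t=3: TV = D_4/(r−g) = 17.5931/(0.136−0.038) = 179.5213
P₀ = 11.5382/(1+0.136)^1 + 13.9843/(1+0.136)^2 + 16.9490/(1+0.136)^3 + 179.5213/(1+0.136)^3 = 155.0110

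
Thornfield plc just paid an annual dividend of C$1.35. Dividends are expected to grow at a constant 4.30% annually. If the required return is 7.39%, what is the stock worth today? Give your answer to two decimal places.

Gordon growth model: P₀ = D₁/(r − g). D₁ = 1.35 × (1 + 0.043) = 1.4081.
P₀ = 1.4081 / (0.0739 − 0.043) = 1.4081 / 0.0309 = 45.5680

C$45.57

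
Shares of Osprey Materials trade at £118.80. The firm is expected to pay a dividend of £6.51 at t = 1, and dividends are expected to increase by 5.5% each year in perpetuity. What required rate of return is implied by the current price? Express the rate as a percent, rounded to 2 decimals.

Rearranging the constant-growth DDM: r = D₁/P₀ + g.
r = 6.5100 / 118.80 + 0.055 = 0.05480 + 0.055 = 0.10980

10.98%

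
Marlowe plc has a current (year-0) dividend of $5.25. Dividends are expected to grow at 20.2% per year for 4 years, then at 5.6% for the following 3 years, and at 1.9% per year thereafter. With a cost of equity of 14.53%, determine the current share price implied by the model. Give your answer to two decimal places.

Three-stage DDM. Project D₁…D_7; terminal Gordon value at t=7 with g = 0.019; discount at r = 0.1453.
D_1 = 6.3105
D_2 = 7.5852
D_3 = 9.1174
D_4 = 10.9592
D_5 = 11.5729
D_6 = 12.2210
D_7 = 12.9053
TV_7 = 13.1505/(0.1453−0.019) = 104.1213
P₀ = Σ Dₜ/(1+r)ᵗ + TV_7/(1+r)^7 = 80.2928

$80.29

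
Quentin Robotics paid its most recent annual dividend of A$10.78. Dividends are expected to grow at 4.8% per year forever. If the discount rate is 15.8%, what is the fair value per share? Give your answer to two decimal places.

A$102.70

Gordon growth model: P₀ = D₁/(r − g). D₁ = 10.78 × (1 + 0.048) = 11.2974.
P₀ = 11.2974 / (0.158 − 0.048) = 11.2974 / 0.11 = 102.7040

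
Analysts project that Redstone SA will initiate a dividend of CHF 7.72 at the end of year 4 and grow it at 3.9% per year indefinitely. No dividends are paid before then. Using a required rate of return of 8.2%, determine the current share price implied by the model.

CHF 141.73

Deferred-dividend DDM. At t=3 the remaining stream is a growing perpetuity with first payment D_4 = 7.72.
V_3 = D_4/(r−g) = 7.72/(0.082−0.039) = 179.5349
P₀ = V_3/(1+r)^3 = 179.5349/(1+0.082)^3 = 141.7317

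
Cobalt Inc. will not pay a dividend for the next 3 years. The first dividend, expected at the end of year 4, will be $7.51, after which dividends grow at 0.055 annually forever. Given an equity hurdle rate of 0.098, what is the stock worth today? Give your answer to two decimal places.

$131.94

Deferred-dividend DDM. At t=3 the remaining stream is a growing perpetuity with first payment D_4 = 7.51.
V_3 = D_4/(r−g) = 7.51/(0.098−0.055) = 174.6512
P₀ = V_3/(1+r)^3 = 174.6512/(1+0.098)^3 = 131.9363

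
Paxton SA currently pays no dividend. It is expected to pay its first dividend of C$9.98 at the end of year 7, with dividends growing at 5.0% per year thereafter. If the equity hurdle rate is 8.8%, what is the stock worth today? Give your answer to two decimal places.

Deferred-dividend DDM. At t=6 the remaining stream is a growing perpetuity with first payment D_7 = 9.98.
V_6 = D_7/(r−g) = 9.98/(0.088−0.05) = 262.6316
P₀ = V_6/(1+r)^6 = 262.6316/(1+0.088)^6 = 158.3338

C$158.33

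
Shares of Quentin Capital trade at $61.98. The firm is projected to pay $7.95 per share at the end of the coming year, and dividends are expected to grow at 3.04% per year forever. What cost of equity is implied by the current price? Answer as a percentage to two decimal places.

Rearranging the constant-growth DDM: r = D₁/P₀ + g.
r = 7.9500 / 61.98 + 0.0304 = 0.12827 + 0.0304 = 0.15867

15.87%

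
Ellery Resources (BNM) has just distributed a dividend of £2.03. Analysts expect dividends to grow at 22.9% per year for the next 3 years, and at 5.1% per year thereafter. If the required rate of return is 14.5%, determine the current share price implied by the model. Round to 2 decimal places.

Two-stage DDM. Project D₁…D_3 at 0.229, terminal growth 0.051, discount at r = 0.145.
D_1 = 2.4949
D_2 = 3.0662
D_3 = 3.7684
Terminal value at t=3: TV = D_4/(r−g) = 3.9605/(0.145−0.051) = 42.1334
P₀ = 2.4949/(1+0.145)^1 + 3.0662/(1+0.145)^2 + 3.7684/(1+0.145)^3 + 42.1334/(1+0.145)^3 = 35.0960

£35.10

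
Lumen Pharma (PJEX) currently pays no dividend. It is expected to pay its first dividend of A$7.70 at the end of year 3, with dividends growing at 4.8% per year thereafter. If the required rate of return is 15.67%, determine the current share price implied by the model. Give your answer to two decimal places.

A$52.94

Deferred-dividend DDM. At t=2 the remaining stream is a growing perpetuity with first payment D_3 = 7.70.
V_2 = D_3/(r−g) = 7.70/(0.1567−0.048) = 70.8372
P₀ = V_2/(1+r)^2 = 70.8372/(1+0.1567)^2 = 52.9444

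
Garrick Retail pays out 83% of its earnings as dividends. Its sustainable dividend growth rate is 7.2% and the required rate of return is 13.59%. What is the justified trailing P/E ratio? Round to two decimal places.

Justified trailing P/E = b(1+g)/(r−g) = 0.83×(1+0.072)/(0.1359−0.072) = 13.9243

13.92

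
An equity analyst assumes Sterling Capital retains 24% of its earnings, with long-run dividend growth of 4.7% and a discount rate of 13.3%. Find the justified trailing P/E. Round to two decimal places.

Payout ratio b = 1 − 0.24 = 0.76.
Justified trailing P/E = b(1+g)/(r−g) = 0.76×(1+0.047)/(0.133−0.047) = 9.2526

9.25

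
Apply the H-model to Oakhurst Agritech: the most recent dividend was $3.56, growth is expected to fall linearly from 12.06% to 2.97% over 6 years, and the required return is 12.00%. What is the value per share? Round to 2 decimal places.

H-model: P₀ = D₀[(1+g_L) + H(g_S−g_L)]/(r−g_L), with H = 6/2 = 3.
P₀ = 3.56 × [(1+0.0297) + 3×(0.1206−0.0297)] / (0.12−0.0297)
   = 3.56 × 1.3024 / 0.0903 = 51.3460

$51.35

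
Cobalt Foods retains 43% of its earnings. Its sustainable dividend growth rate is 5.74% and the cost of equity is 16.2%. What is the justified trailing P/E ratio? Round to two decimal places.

5.76

Payout ratio b = 1 − 0.43 = 0.57.
Justified trailing P/E = b(1+g)/(r−g) = 0.57×(1+0.0574)/(0.162−0.0574) = 5.7621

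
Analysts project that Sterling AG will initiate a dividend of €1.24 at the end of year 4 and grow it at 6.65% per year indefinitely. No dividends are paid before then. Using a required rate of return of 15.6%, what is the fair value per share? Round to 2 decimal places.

Deferred-dividend DDM. At t=3 the remaining stream is a growing perpetuity with first payment D_4 = 1.24.
V_3 = D_4/(r−g) = 1.24/(0.156−0.0665) = 13.8547
P₀ = V_3/(1+r)^3 = 13.8547/(1+0.156)^3 = 8.9686

€8.97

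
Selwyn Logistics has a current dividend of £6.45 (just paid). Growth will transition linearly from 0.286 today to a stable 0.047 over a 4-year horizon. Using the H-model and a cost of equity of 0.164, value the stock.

H-model: P₀ = D₀[(1+g_L) + H(g_S−g_L)]/(r−g_L), with H = 4/2 = 2.
P₀ = 6.45 × [(1+0.047) + 2×(0.286−0.047)] / (0.164−0.047)
   = 6.45 × 1.5250 / 0.117 = 84.0705

£84.07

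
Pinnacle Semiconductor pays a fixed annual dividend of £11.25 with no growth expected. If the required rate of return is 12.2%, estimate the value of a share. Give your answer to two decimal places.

£92.21

Zero-growth DDM (perpetuity): P₀ = D/r = 11.25 / 0.122 = 92.2131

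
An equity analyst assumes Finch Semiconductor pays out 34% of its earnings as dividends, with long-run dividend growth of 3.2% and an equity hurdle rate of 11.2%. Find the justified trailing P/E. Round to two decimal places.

Justified trailing P/E = b(1+g)/(r−g) = 0.34×(1+0.032)/(0.112−0.032) = 4.3860

4.39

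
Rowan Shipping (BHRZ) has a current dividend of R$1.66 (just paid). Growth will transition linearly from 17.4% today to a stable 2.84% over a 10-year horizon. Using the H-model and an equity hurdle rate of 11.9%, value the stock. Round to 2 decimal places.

H-model: P₀ = D₀[(1+g_L) + H(g_S−g_L)]/(r−g_L), with H = 10/2 = 5.
P₀ = 1.66 × [(1+0.0284) + 5×(0.174−0.0284)] / (0.119−0.0284)
   = 1.66 × 1.7564 / 0.0906 = 32.1813

R$32.18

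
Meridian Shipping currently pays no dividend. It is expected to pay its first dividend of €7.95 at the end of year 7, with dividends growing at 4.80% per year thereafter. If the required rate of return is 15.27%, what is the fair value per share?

Deferred-dividend DDM. At t=6 the remaining stream is a growing perpetuity with first payment D_7 = 7.95.
V_6 = D_7/(r−g) = 7.95/(0.1527−0.048) = 75.9312
P₀ = V_6/(1+r)^6 = 75.9312/(1+0.1527)^6 = 32.3685

€32.37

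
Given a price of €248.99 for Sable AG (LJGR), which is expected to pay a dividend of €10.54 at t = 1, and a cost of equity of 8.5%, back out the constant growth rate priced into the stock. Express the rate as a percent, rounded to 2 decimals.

4.27%

From P₀ = D₁/(r − g), the implied growth is g = r − D₁/P₀.
g = 0.085 − 10.54/248.99 = 0.085 − 0.04233 = 0.04267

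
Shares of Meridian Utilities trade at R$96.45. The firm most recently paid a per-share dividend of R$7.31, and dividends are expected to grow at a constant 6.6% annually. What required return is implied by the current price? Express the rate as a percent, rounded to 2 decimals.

14.68%

Rearranging the constant-growth DDM: r = D₁/P₀ + g.
D₁ = 7.31 × (1 + 0.066) = 7.7925.
r = 7.7925 / 96.45 + 0.066 = 0.08079 + 0.066 = 0.14679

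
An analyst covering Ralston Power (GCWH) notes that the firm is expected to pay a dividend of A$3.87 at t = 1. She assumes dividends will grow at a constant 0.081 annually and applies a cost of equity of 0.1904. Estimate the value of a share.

A$35.37

Gordon growth model: P₀ = D₁/(r − g), with D₁ = 3.87 given directly.
P₀ = 3.8700 / (0.1904 − 0.081) = 3.8700 / 0.1094 = 35.3748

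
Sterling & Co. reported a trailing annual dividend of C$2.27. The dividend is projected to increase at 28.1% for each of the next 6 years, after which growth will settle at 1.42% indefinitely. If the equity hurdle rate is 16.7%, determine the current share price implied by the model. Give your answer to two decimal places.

C$45.47

Two-stage DDM. Project D₁…D_6 at 0.281, terminal growth 0.0142, discount at r = 0.167.
D_1 = 2.9079
D_2 = 3.7250
D_3 = 4.7717
D_4 = 6.1125
D_5 = 7.8302
D_6 = 10.0305
Terminal value at t=6: TV = D_7/(r−g) = 10.1729/(0.167−0.0142) = 66.5765
P₀ = 2.9079/(1+0.167)^1 + 3.7250/(1+0.167)^2 + 4.7717/(1+0.167)^3 + 6.1125/(1+0.167)^4 + 7.8302/(1+0.167)^5 + 10.0305/(1+0.167)^6 + 66.5765/(1+0.167)^6 = 45.4704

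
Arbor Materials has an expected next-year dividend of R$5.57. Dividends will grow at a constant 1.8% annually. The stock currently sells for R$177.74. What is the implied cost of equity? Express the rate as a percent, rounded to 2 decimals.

4.93%

Rearranging the constant-growth DDM: r = D₁/P₀ + g.
r = 5.5700 / 177.74 + 0.018 = 0.03134 + 0.018 = 0.04934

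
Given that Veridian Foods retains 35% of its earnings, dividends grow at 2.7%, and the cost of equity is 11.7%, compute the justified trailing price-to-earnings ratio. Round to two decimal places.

7.42

Payout ratio b = 1 − 0.35 = 0.65.
Justified trailing P/E = b(1+g)/(r−g) = 0.65×(1+0.027)/(0.117−0.027) = 7.4172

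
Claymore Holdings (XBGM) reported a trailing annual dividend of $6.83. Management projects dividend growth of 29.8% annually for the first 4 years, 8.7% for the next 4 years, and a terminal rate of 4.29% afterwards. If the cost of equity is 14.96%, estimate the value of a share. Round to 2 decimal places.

Three-stage DDM. Project D₁…D_8; terminal Gordon value at t=8 with g = 0.0429; discount at r = 0.1496.
D_1 = 8.8653
D_2 = 11.5072
D_3 = 14.9364
D_4 = 19.3874
D_5 = 21.0741
D_6 = 22.9075
D_7 = 24.9005
D_8 = 27.0668
TV_8 = 28.2280/(0.1496−0.0429) = 264.5550
P₀ = Σ Dₜ/(1+r)ᵗ + TV_8/(1+r)^8 = 162.7515

$162.75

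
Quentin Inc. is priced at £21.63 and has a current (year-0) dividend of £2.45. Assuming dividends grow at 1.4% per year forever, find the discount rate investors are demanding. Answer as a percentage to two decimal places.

Rearranging the constant-growth DDM: r = D₁/P₀ + g.
D₁ = 2.45 × (1 + 0.014) = 2.4843.
r = 2.4843 / 21.63 + 0.014 = 0.11485 + 0.014 = 0.12885

12.89%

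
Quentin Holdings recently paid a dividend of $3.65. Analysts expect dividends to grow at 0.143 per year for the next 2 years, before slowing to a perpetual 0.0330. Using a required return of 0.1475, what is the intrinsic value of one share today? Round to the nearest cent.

$39.93

Two-stage DDM. Project D₁…D_2 at 0.143, terminal growth 0.033, discount at r = 0.1475.
D_1 = 4.1719
D_2 = 4.7685
Terminal value at t=2: TV = D_3/(r−g) = 4.9259/(0.1475−0.033) = 43.0210
P₀ = 4.1719/(1+0.1475)^1 + 4.7685/(1+0.1475)^2 + 43.0210/(1+0.1475)^2 = 39.9290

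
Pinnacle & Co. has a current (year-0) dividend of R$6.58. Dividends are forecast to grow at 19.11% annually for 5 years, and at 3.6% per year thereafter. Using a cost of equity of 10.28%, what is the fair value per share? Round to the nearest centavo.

Two-stage DDM. Project D₁…D_5 at 0.1911, terminal growth 0.036, discount at r = 0.1028.
D_1 = 7.8374
D_2 = 9.3352
D_3 = 11.1191
D_4 = 13.2440
D_5 = 15.7749
Terminal value at t=5: TV = D_6/(r−g) = 16.3428/(0.1028−0.036) = 244.6529
P₀ = 7.8374/(1+0.1028)^1 + 9.3352/(1+0.1028)^2 + 11.1191/(1+0.1028)^3 + 13.2440/(1+0.1028)^4 + 15.7749/(1+0.1028)^5 + 244.6529/(1+0.1028)^5 = 191.6903

R$191.69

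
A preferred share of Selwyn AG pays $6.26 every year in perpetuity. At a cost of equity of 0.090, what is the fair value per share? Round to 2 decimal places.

$69.56

Zero-growth DDM (perpetuity): P₀ = D/r = 6.26 / 0.09 = 69.5556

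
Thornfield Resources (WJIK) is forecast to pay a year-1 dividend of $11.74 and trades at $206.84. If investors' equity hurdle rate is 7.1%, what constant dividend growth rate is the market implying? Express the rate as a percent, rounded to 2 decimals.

From P₀ = D₁/(r − g), the implied growth is g = r − D₁/P₀.
g = 0.071 − 11.74/206.84 = 0.071 − 0.05676 = 0.01424

1.42%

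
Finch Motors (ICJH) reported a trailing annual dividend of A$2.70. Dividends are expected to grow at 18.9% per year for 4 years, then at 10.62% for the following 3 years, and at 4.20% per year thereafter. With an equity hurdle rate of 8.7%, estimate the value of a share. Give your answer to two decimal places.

Three-stage DDM. Project D₁…D_7; terminal Gordon value at t=7 with g = 0.042; discount at r = 0.087.
D_1 = 3.2103
D_2 = 3.8170
D_3 = 4.5385
D_4 = 5.3962
D_5 = 5.9693
D_6 = 6.6033
D_7 = 7.3045
TV_7 = 7.6113/(0.087−0.042) = 169.1404
P₀ = Σ Dₜ/(1+r)ᵗ + TV_7/(1+r)^7 = 119.9208

A$119.92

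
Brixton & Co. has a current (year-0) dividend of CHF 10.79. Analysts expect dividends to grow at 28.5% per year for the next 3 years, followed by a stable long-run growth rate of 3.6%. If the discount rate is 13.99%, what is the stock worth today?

Two-stage DDM. Project D₁…D_3 at 0.285, terminal growth 0.036, discount at r = 0.1399.
D_1 = 13.8651
D_2 = 17.8167
D_3 = 22.8945
Terminal value at t=3: TV = D_4/(r−g) = 23.7187/(0.1399−0.036) = 228.2838
P₀ = 13.8651/(1+0.1399)^1 + 17.8167/(1+0.1399)^2 + 22.8945/(1+0.1399)^3 + 228.2838/(1+0.1399)^3 = 195.4581

CHF 195.46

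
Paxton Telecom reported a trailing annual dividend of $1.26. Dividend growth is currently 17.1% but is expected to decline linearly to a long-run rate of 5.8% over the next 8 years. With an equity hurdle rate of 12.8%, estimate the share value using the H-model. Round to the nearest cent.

$27.18

H-model: P₀ = D₀[(1+g_L) + H(g_S−g_L)]/(r−g_L), with H = 8/2 = 4.
P₀ = 1.26 × [(1+0.058) + 4×(0.171−0.058)] / (0.128−0.058)
   = 1.26 × 1.5100 / 0.07 = 27.1800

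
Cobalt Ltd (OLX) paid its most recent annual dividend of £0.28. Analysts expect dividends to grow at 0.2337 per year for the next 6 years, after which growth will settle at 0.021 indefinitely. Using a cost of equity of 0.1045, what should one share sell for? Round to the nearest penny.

Two-stage DDM. Project D₁…D_6 at 0.2337, terminal growth 0.021, discount at r = 0.1045.
D_1 = 0.3454
D_2 = 0.4262
D_3 = 0.5258
D_4 = 0.6486
D_5 = 0.8002
D_6 = 0.9872
Terminal value at t=6: TV = D_7/(r−g) = 1.0080/(0.1045−0.021) = 12.0713
P₀ = 0.3454/(1+0.1045)^1 + 0.4262/(1+0.1045)^2 + 0.5258/(1+0.1045)^3 + 0.6486/(1+0.1045)^4 + 0.8002/(1+0.1045)^5 + 0.9872/(1+0.1045)^6 + 12.0713/(1+0.1045)^6 = 9.1678

£9.17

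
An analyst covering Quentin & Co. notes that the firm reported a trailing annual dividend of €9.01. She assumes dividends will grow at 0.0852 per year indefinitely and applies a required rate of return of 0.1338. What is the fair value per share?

€201.19

Gordon growth model: P₀ = D₁/(r − g). D₁ = 9.01 × (1 + 0.0852) = 9.7777.
P₀ = 9.7777 / (0.1338 − 0.0852) = 9.7777 / 0.0486 = 201.1863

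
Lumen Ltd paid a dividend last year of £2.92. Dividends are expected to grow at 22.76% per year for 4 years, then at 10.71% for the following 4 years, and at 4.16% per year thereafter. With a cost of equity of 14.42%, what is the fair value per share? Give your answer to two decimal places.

Three-stage DDM. Project D₁…D_8; terminal Gordon value at t=8 with g = 0.0416; discount at r = 0.1442.
D_1 = 3.5846
D_2 = 4.4004
D_3 = 5.4020
D_4 = 6.6315
D_5 = 7.3417
D_6 = 8.1280
D_7 = 8.9985
D_8 = 9.9623
TV_8 = 10.3767/(0.1442−0.0416) = 101.1373
P₀ = Σ Dₜ/(1+r)ᵗ + TV_8/(1+r)^8 = 62.6576

£62.66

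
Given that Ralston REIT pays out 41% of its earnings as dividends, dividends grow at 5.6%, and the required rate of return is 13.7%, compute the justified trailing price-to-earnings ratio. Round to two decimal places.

Justified trailing P/E = b(1+g)/(r−g) = 0.41×(1+0.056)/(0.137−0.056) = 5.3452

5.35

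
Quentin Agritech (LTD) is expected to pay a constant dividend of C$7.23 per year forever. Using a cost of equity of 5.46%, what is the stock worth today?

C$132.42

Zero-growth DDM (perpetuity): P₀ = D/r = 7.23 / 0.0546 = 132.4176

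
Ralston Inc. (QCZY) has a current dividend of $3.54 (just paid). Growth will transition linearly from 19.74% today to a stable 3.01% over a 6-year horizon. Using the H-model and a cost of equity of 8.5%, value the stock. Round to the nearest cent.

$98.78

H-model: P₀ = D₀[(1+g_L) + H(g_S−g_L)]/(r−g_L), with H = 6/2 = 3.
P₀ = 3.54 × [(1+0.0301) + 3×(0.1974−0.0301)] / (0.085−0.0301)
   = 3.54 × 1.5320 / 0.0549 = 98.7847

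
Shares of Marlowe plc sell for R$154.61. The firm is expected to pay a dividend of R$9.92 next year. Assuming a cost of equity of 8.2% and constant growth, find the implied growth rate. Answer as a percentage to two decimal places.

From P₀ = D₁/(r − g), the implied growth is g = r − D₁/P₀.
g = 0.082 − 9.92/154.61 = 0.082 − 0.06416 = 0.01784

1.78%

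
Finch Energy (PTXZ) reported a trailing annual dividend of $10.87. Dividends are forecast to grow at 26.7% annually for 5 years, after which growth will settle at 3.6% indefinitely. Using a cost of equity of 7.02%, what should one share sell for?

$858.59

Two-stage DDM. Project D₁…D_5 at 0.267, terminal growth 0.036, discount at r = 0.0702.
D_1 = 13.7723
D_2 = 17.4495
D_3 = 22.1085
D_4 = 28.0115
D_5 = 35.4905
Terminal value at t=5: TV = D_6/(r−g) = 36.7682/(0.0702−0.036) = 1075.0936
P₀ = 13.7723/(1+0.0702)^1 + 17.4495/(1+0.0702)^2 + 22.1085/(1+0.0702)^3 + 28.0115/(1+0.0702)^4 + 35.4905/(1+0.0702)^5 + 1075.0936/(1+0.0702)^5 = 858.5866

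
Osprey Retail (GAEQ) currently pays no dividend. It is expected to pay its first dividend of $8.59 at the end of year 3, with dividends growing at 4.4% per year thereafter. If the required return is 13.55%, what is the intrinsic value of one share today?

Deferred-dividend DDM. At t=2 the remaining stream is a growing perpetuity with first payment D_3 = 8.59.
V_2 = D_3/(r−g) = 8.59/(0.1355−0.044) = 93.8798
P₀ = V_2/(1+r)^2 = 93.8798/(1+0.1355)^2 = 72.8111

$72.81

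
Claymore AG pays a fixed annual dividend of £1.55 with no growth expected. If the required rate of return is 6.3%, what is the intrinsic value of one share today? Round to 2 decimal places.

Zero-growth DDM (perpetuity): P₀ = D/r = 1.55 / 0.063 = 24.6032

£24.60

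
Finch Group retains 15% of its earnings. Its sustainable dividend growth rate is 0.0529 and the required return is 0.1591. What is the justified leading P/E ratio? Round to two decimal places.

8.00

Payout ratio b = 1 − 0.15 = 0.85.
Justified leading P/E = b/(r−g) = 0.85/(0.1591−0.0529) = 8.0038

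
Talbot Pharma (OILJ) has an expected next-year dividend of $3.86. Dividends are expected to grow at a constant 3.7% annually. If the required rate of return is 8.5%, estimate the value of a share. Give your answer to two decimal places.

Gordon growth model: P₀ = D₁/(r − g), with D₁ = 3.86 given directly.
P₀ = 3.8600 / (0.085 − 0.037) = 3.8600 / 0.048 = 80.4167

$80.42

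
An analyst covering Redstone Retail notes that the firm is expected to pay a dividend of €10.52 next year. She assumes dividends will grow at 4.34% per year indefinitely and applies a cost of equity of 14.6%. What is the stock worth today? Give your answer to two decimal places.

Gordon growth model: P₀ = D₁/(r − g), with D₁ = 10.52 given directly.
P₀ = 10.5200 / (0.146 − 0.0434) = 10.5200 / 0.1026 = 102.5341

€102.53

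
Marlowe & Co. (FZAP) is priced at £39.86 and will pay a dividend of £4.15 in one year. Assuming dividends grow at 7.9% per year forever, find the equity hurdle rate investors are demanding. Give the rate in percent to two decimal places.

Rearranging the constant-growth DDM: r = D₁/P₀ + g.
r = 4.1500 / 39.86 + 0.079 = 0.10411 + 0.079 = 0.18311

18.31%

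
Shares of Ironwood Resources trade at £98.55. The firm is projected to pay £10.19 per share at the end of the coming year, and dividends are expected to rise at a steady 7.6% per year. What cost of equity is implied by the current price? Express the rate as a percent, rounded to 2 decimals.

Rearranging the constant-growth DDM: r = D₁/P₀ + g.
r = 10.1900 / 98.55 + 0.076 = 0.10340 + 0.076 = 0.17940

17.94%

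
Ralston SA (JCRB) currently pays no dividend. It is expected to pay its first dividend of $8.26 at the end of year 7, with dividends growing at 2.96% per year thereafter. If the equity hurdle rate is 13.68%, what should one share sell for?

Deferred-dividend DDM. At t=6 the remaining stream is a growing perpetuity with first payment D_7 = 8.26.
V_6 = D_7/(r−g) = 8.26/(0.1368−0.0296) = 77.0522
P₀ = V_6/(1+r)^6 = 77.0522/(1+0.1368)^6 = 35.7010

$35.70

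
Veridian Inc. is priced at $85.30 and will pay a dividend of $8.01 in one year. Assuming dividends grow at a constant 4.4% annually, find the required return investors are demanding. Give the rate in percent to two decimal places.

Rearranging the constant-growth DDM: r = D₁/P₀ + g.
r = 8.0100 / 85.30 + 0.044 = 0.09390 + 0.044 = 0.13790

13.79%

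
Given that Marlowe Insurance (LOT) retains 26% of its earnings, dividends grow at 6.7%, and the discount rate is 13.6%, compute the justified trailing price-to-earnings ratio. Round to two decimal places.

11.44

Payout ratio b = 1 − 0.26 = 0.74.
Justified trailing P/E = b(1+g)/(r−g) = 0.74×(1+0.067)/(0.136−0.067) = 11.4432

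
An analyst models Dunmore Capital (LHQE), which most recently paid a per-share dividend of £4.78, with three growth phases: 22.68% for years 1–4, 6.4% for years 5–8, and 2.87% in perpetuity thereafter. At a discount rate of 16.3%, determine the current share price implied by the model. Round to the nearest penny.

Three-stage DDM. Project D₁…D_8; terminal Gordon value at t=8 with g = 0.0287; discount at r = 0.163.
D_1 = 5.8641
D_2 = 7.1941
D_3 = 8.8257
D_4 = 10.8274
D_5 = 11.5203
D_6 = 12.2576
D_7 = 13.0421
D_8 = 13.8768
TV_8 = 14.2751/(0.163−0.0287) = 106.2924
P₀ = Σ Dₜ/(1+r)ᵗ + TV_8/(1+r)^8 = 72.6954

£72.70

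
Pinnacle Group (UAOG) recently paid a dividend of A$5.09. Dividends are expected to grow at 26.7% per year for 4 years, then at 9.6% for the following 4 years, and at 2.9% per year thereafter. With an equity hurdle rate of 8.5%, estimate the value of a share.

A$250.36

Three-stage DDM. Project D₁…D_8; terminal Gordon value at t=8 with g = 0.029; discount at r = 0.085.
D_1 = 6.4490
D_2 = 8.1709
D_3 = 10.3526
D_4 = 13.1167
D_5 = 14.3759
D_6 = 15.7560
D_7 = 17.2686
D_8 = 18.9263
TV_8 = 19.4752/(0.085−0.029) = 347.7714
P₀ = Σ Dₜ/(1+r)ᵗ + TV_8/(1+r)^8 = 250.3563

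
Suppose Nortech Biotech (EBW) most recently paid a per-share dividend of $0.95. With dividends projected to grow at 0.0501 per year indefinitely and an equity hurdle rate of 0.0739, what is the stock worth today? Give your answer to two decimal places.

Gordon growth model: P₀ = D₁/(r − g). D₁ = 0.95 × (1 + 0.0501) = 0.9976.
P₀ = 0.9976 / (0.0739 − 0.0501) = 0.9976 / 0.0238 = 41.9158

$41.92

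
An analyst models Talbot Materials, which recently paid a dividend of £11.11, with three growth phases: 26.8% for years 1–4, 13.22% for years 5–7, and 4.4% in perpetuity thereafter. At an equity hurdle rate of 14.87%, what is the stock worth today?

£262.81

Three-stage DDM. Project D₁…D_7; terminal Gordon value at t=7 with g = 0.044; discount at r = 0.1487.
D_1 = 14.0875
D_2 = 17.8629
D_3 = 22.6502
D_4 = 28.7204
D_5 = 32.5173
D_6 = 36.8161
D_7 = 41.6831
TV_7 = 43.5172/(0.1487−0.044) = 415.6371
P₀ = Σ Dₜ/(1+r)ᵗ + TV_7/(1+r)^7 = 262.8141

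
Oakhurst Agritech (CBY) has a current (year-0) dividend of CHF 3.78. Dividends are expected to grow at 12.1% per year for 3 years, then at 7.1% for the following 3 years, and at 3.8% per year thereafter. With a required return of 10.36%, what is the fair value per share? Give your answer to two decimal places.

Three-stage DDM. Project D₁…D_6; terminal Gordon value at t=6 with g = 0.038; discount at r = 0.1036.
D_1 = 4.2374
D_2 = 4.7501
D_3 = 5.3249
D_4 = 5.7029
D_5 = 6.1078
D_6 = 6.5415
TV_6 = 6.7901/(0.1036−0.038) = 103.5072
P₀ = Σ Dₜ/(1+r)ᵗ + TV_6/(1+r)^6 = 80.1907

CHF 80.19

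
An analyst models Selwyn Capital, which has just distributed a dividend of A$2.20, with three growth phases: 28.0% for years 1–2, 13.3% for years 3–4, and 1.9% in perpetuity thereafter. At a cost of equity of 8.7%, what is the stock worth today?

A$61.80

Three-stage DDM. Project D₁…D_4; terminal Gordon value at t=4 with g = 0.019; discount at r = 0.087.
D_1 = 2.8160
D_2 = 3.6045
D_3 = 4.0839
D_4 = 4.6270
TV_4 = 4.7149/(0.087−0.019) = 69.3374
P₀ = Σ Dₜ/(1+r)ᵗ + TV_4/(1+r)^4 = 61.8000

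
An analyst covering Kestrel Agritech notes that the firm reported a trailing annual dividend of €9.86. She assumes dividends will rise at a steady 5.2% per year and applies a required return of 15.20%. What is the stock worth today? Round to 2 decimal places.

Gordon growth model: P₀ = D₁/(r − g). D₁ = 9.86 × (1 + 0.052) = 10.3727.
P₀ = 10.3727 / (0.152 − 0.052) = 10.3727 / 0.1 = 103.7272

€103.73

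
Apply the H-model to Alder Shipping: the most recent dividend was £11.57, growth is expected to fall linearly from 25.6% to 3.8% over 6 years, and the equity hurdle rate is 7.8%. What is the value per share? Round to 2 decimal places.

£489.41

H-model: P₀ = D₀[(1+g_L) + H(g_S−g_L)]/(r−g_L), with H = 6/2 = 3.
P₀ = 11.57 × [(1+0.038) + 3×(0.256−0.038)] / (0.078−0.038)
   = 11.57 × 1.6920 / 0.04 = 489.4110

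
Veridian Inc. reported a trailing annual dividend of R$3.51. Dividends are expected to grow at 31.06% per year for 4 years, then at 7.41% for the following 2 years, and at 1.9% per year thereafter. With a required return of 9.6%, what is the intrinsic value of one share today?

Three-stage DDM. Project D₁…D_6; terminal Gordon value at t=6 with g = 0.019; discount at r = 0.096.
D_1 = 4.6002
D_2 = 6.0290
D_3 = 7.9016
D_4 = 10.3559
D_5 = 11.1233
D_6 = 11.9475
TV_6 = 12.1745/(0.096−0.019) = 158.1105
P₀ = Σ Dₜ/(1+r)ᵗ + TV_6/(1+r)^6 = 127.5435

R$127.54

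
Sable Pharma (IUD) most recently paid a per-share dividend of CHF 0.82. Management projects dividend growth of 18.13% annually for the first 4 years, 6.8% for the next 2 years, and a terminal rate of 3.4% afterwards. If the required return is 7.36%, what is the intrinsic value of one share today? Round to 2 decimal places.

Three-stage DDM. Project D₁…D_6; terminal Gordon value at t=6 with g = 0.034; discount at r = 0.0736.
D_1 = 0.9687
D_2 = 1.1443
D_3 = 1.3517
D_4 = 1.5968
D_5 = 1.7054
D_6 = 1.8214
TV_6 = 1.8833/(0.0736−0.034) = 47.5579
P₀ = Σ Dₜ/(1+r)ᵗ + TV_6/(1+r)^6 = 37.6320

CHF 37.63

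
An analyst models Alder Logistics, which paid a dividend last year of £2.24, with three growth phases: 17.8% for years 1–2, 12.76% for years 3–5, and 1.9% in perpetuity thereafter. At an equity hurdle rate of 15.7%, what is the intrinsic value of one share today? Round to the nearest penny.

£27.09

Three-stage DDM. Project D₁…D_5; terminal Gordon value at t=5 with g = 0.019; discount at r = 0.157.
D_1 = 2.6387
D_2 = 3.1084
D_3 = 3.5050
D_4 = 3.9523
D_5 = 4.4566
TV_5 = 4.5413/(0.157−0.019) = 32.9078
P₀ = Σ Dₜ/(1+r)ᵗ + TV_5/(1+r)^5 = 27.0928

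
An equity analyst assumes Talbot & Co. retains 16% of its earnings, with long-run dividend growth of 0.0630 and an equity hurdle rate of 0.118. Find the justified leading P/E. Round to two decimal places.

15.27

Payout ratio b = 1 − 0.16 = 0.84.
Justified leading P/E = b/(r−g) = 0.84/(0.118−0.063) = 15.2727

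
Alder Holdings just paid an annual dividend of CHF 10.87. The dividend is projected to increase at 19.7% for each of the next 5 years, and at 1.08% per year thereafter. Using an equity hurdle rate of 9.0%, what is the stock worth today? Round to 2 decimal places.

CHF 294.18

Two-stage DDM. Project D₁…D_5 at 0.197, terminal growth 0.0108, discount at r = 0.09.
D_1 = 13.0114
D_2 = 15.5746
D_3 = 18.6428
D_4 = 22.3155
D_5 = 26.7116
Terminal value at t=5: TV = D_6/(r−g) = 27.0001/(0.09−0.0108) = 340.9105
P₀ = 13.0114/(1+0.09)^1 + 15.5746/(1+0.09)^2 + 18.6428/(1+0.09)^3 + 22.3155/(1+0.09)^4 + 26.7116/(1+0.09)^5 + 340.9105/(1+0.09)^5 = 294.1796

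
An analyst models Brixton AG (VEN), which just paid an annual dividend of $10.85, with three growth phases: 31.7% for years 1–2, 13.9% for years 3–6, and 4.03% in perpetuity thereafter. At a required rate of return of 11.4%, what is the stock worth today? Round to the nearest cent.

Three-stage DDM. Project D₁…D_6; terminal Gordon value at t=6 with g = 0.0403; discount at r = 0.114.
D_1 = 14.2894
D_2 = 18.8192
D_3 = 21.4351
D_4 = 24.4146
D_5 = 27.8082
D_6 = 31.6735
TV_6 = 32.9500/(0.114−0.0403) = 447.0821
P₀ = Σ Dₜ/(1+r)ᵗ + TV_6/(1+r)^6 = 326.0553

$326.06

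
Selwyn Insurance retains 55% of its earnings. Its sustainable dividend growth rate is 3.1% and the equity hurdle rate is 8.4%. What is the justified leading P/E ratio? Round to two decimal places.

Payout ratio b = 1 − 0.55 = 0.45.
Justified leading P/E = b/(r−g) = 0.45/(0.084−0.031) = 8.4906

8.49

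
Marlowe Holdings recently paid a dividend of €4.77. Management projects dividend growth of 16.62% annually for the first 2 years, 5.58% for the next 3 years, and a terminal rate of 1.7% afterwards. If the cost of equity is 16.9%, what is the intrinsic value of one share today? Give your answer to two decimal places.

Three-stage DDM. Project D₁…D_5; terminal Gordon value at t=5 with g = 0.017; discount at r = 0.169.
D_1 = 5.5628
D_2 = 6.4873
D_3 = 6.8493
D_4 = 7.2315
D_5 = 7.6350
TV_5 = 7.7648/(0.169−0.017) = 51.0842
P₀ = Σ Dₜ/(1+r)ᵗ + TV_5/(1+r)^5 = 44.5628

€44.56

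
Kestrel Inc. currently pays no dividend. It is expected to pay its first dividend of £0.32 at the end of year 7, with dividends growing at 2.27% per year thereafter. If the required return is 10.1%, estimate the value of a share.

Deferred-dividend DDM. At t=6 the remaining stream is a growing perpetuity with first payment D_7 = 0.32.
V_6 = D_7/(r−g) = 0.32/(0.101−0.0227) = 4.0868
P₀ = V_6/(1+r)^6 = 4.0868/(1+0.101)^6 = 2.2944

£2.29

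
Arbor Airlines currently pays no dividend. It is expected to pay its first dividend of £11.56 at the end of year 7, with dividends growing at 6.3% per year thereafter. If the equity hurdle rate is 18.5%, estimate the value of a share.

Deferred-dividend DDM. At t=6 the remaining stream is a growing perpetuity with first payment D_7 = 11.56.
V_6 = D_7/(r−g) = 11.56/(0.185−0.063) = 94.7541
P₀ = V_6/(1+r)^6 = 94.7541/(1+0.185)^6 = 34.2206

£34.22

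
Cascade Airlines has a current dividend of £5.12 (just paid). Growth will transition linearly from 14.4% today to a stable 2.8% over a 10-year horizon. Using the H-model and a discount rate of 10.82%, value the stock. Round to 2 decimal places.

£102.66

H-model: P₀ = D₀[(1+g_L) + H(g_S−g_L)]/(r−g_L), with H = 10/2 = 5.
P₀ = 5.12 × [(1+0.028) + 5×(0.144−0.028)] / (0.1082−0.028)
   = 5.12 × 1.6080 / 0.0802 = 102.6554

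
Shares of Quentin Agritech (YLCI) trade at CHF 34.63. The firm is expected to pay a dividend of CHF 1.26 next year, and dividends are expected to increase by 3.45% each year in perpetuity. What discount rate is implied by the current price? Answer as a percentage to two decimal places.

7.09%

Rearranging the constant-growth DDM: r = D₁/P₀ + g.
r = 1.2600 / 34.63 + 0.0345 = 0.03638 + 0.0345 = 0.07088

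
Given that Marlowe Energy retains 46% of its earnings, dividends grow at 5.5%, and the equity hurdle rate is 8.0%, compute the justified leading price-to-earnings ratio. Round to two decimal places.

21.60

Payout ratio b = 1 − 0.46 = 0.54.
Justified leading P/E = b/(r−g) = 0.54/(0.08−0.055) = 21.6000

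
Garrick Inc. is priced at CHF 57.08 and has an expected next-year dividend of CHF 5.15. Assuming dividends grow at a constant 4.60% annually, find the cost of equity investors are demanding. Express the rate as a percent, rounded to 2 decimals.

Rearranging the constant-growth DDM: r = D₁/P₀ + g.
r = 5.1500 / 57.08 + 0.046 = 0.09022 + 0.046 = 0.13622

13.62%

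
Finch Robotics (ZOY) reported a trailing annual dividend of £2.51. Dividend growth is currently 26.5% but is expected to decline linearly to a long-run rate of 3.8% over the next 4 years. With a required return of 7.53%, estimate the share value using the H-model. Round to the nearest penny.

£100.40

H-model: P₀ = D₀[(1+g_L) + H(g_S−g_L)]/(r−g_L), with H = 4/2 = 2.
P₀ = 2.51 × [(1+0.038) + 2×(0.265−0.038)] / (0.0753−0.038)
   = 2.51 × 1.4920 / 0.0373 = 100.4000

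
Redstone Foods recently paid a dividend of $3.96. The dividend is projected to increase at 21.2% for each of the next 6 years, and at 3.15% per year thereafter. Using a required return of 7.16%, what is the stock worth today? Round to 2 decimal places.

$250.60

Two-stage DDM. Project D₁…D_6 at 0.212, terminal growth 0.0315, discount at r = 0.0716.
D_1 = 4.7995
D_2 = 5.8170
D_3 = 7.0502
D_4 = 8.5449
D_5 = 10.3564
D_6 = 12.5519
Terminal value at t=6: TV = D_7/(r−g) = 12.9473/(0.0716−0.0315) = 322.8760
P₀ = 4.7995/(1+0.0716)^1 + 5.8170/(1+0.0716)^2 + 7.0502/(1+0.0716)^3 + 8.5449/(1+0.0716)^4 + 10.3564/(1+0.0716)^5 + 12.5519/(1+0.0716)^6 + 322.8760/(1+0.0716)^6 = 250.5978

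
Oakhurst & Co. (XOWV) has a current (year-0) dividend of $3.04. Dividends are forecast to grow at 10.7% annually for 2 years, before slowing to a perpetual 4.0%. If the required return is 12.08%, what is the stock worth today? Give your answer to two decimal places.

$44.14

Two-stage DDM. Project D₁…D_2 at 0.107, terminal growth 0.04, discount at r = 0.1208.
D_1 = 3.3653
D_2 = 3.7254
Terminal value at t=2: TV = D_3/(r−g) = 3.8744/(0.1208−0.04) = 47.9502
P₀ = 3.3653/(1+0.1208)^1 + 3.7254/(1+0.1208)^2 + 47.9502/(1+0.1208)^2 = 44.1393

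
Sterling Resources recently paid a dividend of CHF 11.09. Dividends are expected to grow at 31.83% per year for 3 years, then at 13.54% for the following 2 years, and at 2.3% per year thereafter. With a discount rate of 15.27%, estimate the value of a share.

Three-stage DDM. Project D₁…D_5; terminal Gordon value at t=5 with g = 0.023; discount at r = 0.1527.
D_1 = 14.6199
D_2 = 19.2735
D_3 = 25.4082
D_4 = 28.8485
D_5 = 32.7546
TV_5 = 33.5079/(0.1527−0.023) = 258.3496
P₀ = Σ Dₜ/(1+r)ᵗ + TV_5/(1+r)^5 = 203.1611

CHF 203.16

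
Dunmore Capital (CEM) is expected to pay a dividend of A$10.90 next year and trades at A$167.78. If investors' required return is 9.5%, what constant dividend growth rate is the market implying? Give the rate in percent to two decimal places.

From P₀ = D₁/(r − g), the implied growth is g = r − D₁/P₀.
g = 0.095 − 10.90/167.78 = 0.095 − 0.06497 = 0.03003

3.00%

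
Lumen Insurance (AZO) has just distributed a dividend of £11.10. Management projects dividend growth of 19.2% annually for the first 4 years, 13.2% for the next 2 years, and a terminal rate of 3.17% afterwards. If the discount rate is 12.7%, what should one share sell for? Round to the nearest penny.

Three-stage DDM. Project D₁…D_6; terminal Gordon value at t=6 with g = 0.0317; discount at r = 0.127.
D_1 = 13.2312
D_2 = 15.7716
D_3 = 18.7997
D_4 = 22.4093
D_5 = 25.3673
D_6 = 28.7158
TV_6 = 29.6261/(0.127−0.0317) = 310.8718
P₀ = Σ Dₜ/(1+r)ᵗ + TV_6/(1+r)^6 = 230.8673

£230.87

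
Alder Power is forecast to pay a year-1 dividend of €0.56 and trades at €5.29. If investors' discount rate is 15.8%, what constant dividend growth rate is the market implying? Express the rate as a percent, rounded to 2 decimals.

From P₀ = D₁/(r − g), the implied growth is g = r − D₁/P₀.
g = 0.158 − 0.56/5.29 = 0.158 − 0.10586 = 0.05214

5.21%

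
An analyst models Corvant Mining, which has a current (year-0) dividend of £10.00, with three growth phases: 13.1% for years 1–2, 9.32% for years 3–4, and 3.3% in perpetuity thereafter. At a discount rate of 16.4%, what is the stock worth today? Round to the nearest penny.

£102.02

Three-stage DDM. Project D₁…D_4; terminal Gordon value at t=4 with g = 0.033; discount at r = 0.164.
D_1 = 11.3100
D_2 = 12.7916
D_3 = 13.9838
D_4 = 15.2871
TV_4 = 15.7916/(0.164−0.033) = 120.5462
P₀ = Σ Dₜ/(1+r)ᵗ + TV_4/(1+r)^4 = 102.0179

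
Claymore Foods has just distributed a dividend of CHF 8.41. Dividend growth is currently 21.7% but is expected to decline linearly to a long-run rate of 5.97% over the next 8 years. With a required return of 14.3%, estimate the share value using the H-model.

CHF 170.51

H-model: P₀ = D₀[(1+g_L) + H(g_S−g_L)]/(r−g_L), with H = 8/2 = 4.
P₀ = 8.41 × [(1+0.0597) + 4×(0.217−0.0597)] / (0.143−0.0597)
   = 8.41 × 1.6889 / 0.0833 = 170.5120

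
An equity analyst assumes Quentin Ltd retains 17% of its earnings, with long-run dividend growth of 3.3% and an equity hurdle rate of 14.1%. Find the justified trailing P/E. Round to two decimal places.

7.94

Payout ratio b = 1 − 0.17 = 0.83.
Justified trailing P/E = b(1+g)/(r−g) = 0.83×(1+0.033)/(0.141−0.033) = 7.9388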